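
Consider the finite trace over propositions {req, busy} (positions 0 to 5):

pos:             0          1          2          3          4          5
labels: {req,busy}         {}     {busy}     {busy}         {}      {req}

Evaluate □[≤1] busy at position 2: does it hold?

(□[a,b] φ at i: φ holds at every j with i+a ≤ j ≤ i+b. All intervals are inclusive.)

Check busy at every j in [2,3]:
  j=2: true
  j=3: true
All positions satisfy it → formula holds.

Holds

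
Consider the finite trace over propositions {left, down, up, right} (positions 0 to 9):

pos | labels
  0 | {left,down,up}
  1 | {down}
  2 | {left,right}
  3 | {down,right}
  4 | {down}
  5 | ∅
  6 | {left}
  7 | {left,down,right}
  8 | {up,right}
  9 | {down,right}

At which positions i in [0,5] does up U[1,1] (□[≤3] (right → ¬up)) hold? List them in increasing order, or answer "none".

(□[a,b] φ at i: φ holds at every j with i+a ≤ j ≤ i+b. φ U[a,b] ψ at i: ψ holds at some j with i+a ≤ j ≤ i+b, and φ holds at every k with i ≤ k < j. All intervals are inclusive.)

0

Evaluate at each i in [0,5]:
  i=0: ✓ (rhs at j=1; lhs holds on [0,0])
  i=1: ✗ (lhs fails at k=1 before rhs at j=2)
  i=2: ✗ (lhs fails at k=2 before rhs at j=3)
  i=3: ✗ (lhs fails at k=3 before rhs at j=4)
  i=4: ✗ (no rhs in [5,5])
  i=5: ✗ (no rhs in [6,6])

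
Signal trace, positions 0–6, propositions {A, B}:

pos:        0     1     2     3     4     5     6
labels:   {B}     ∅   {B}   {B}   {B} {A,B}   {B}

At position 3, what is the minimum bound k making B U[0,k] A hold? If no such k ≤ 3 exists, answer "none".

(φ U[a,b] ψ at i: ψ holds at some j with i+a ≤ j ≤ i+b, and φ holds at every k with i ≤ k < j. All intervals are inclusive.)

Need earliest j ≥ 3 with A, and B at every k in [3,j-1].
  j=3: rhs fails.
  j=4: rhs fails.
  j=5: rhs holds; lhs holds on [3,4]. k = 2.

2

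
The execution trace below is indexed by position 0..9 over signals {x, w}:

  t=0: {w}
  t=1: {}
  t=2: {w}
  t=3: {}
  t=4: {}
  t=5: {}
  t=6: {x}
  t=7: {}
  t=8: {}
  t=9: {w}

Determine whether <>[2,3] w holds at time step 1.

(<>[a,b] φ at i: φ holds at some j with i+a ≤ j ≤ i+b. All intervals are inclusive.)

Check w at each j in [3,4]:
  j=3: false
  j=4: false
No position in the window satisfies it → formula fails.

No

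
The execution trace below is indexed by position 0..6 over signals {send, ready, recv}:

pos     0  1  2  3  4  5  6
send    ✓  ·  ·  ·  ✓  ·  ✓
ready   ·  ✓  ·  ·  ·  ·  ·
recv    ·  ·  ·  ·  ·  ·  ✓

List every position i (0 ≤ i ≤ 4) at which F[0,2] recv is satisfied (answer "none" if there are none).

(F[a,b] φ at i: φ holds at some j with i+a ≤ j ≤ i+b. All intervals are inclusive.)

4

Evaluate at each i in [0,4]:
  i=0: ✗ (none in [0,2])
  i=1: ✗ (none in [1,3])
  i=2: ✗ (none in [2,4])
  i=3: ✗ (none in [3,5])
  i=4: ✓ (witness j=6)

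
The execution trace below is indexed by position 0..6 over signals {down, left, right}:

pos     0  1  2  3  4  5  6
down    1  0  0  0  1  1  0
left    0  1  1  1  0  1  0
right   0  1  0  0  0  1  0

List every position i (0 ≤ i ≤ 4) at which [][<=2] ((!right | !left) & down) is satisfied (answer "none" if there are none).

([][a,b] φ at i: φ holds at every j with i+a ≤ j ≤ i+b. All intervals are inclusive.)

Evaluate at each i in [0,4]:
  i=0: ✗ (fails at j=1)
  i=1: ✗ (fails at j=1)
  i=2: ✗ (fails at j=2)
  i=3: ✗ (fails at j=3)
  i=4: ✗ (fails at j=5)

none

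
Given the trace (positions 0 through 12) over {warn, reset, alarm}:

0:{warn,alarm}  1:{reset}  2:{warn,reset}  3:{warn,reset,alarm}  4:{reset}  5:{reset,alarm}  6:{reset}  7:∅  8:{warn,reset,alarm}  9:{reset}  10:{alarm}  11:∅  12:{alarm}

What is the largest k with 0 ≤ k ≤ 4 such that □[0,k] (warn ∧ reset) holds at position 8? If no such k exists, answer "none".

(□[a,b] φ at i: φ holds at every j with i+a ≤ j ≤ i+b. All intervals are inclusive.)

(warn ∧ reset) must hold from j=8 onward; find where it first fails.
  j=8: holds
  j=9: fails
Holds on [8,8], so largest k = 0.

0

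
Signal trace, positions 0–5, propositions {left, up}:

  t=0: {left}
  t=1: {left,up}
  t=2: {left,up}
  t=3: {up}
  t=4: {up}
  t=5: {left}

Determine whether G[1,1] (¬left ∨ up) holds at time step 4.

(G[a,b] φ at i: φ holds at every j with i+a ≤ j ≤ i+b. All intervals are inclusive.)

Check (¬left ∨ up) at every j in [5,5]:
  j=5: false
Fails at j=5 → formula fails.

False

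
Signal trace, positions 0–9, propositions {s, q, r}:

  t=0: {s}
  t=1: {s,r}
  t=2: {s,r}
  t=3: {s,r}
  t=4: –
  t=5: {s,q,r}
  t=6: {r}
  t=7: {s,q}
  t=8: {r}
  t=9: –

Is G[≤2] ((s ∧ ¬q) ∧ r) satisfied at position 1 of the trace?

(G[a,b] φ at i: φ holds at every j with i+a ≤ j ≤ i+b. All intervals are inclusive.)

Check ((s ∧ ¬q) ∧ r) at every j in [1,3]:
  j=1: true
  j=2: true
  j=3: true
All positions satisfy it → formula holds.

Holds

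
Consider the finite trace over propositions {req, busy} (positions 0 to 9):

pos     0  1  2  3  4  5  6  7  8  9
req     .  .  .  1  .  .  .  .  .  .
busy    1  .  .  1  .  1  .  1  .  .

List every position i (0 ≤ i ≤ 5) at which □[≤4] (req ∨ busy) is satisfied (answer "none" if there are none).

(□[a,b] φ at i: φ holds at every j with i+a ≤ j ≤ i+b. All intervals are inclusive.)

Evaluate at each i in [0,5]:
  i=0: ✗ (fails at j=1)
  i=1: ✗ (fails at j=1)
  i=2: ✗ (fails at j=2)
  i=3: ✗ (fails at j=4)
  i=4: ✗ (fails at j=4)
  i=5: ✗ (fails at j=6)

none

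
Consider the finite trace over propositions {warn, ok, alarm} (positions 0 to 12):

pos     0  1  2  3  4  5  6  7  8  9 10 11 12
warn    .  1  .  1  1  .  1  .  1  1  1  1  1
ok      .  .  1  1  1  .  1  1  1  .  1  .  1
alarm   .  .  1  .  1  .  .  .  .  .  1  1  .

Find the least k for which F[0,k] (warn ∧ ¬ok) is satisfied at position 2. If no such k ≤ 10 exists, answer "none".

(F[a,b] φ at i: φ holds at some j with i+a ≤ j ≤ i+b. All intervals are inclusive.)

7

Scan j = 2,3,… for (warn ∧ ¬ok):
  j=2: fails
  j=3: fails
  j=4: fails
  j=5: fails
  j=6: fails
  j=7: fails
  j=8: fails
  j=9: holds
First hit at j=9, so smallest k = 9-2 = 7.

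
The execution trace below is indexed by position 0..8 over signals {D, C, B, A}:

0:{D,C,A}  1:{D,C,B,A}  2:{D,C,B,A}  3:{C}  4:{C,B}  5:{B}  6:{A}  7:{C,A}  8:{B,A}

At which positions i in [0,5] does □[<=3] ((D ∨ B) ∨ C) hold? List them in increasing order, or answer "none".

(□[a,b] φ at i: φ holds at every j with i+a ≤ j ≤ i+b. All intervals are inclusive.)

0, 1, 2

Evaluate at each i in [0,5]:
  i=0: ✓ (all of [0,3])
  i=1: ✓ (all of [1,4])
  i=2: ✓ (all of [2,5])
  i=3: ✗ (fails at j=6)
  i=4: ✗ (fails at j=6)
  i=5: ✗ (fails at j=6)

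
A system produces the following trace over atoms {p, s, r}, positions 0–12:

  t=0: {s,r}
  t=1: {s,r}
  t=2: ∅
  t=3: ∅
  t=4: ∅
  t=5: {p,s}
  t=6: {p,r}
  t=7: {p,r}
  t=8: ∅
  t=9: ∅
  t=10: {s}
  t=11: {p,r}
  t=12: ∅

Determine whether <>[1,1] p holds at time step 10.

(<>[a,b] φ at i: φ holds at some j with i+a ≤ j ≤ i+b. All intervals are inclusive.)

Yes

Check p at each j in [11,11]:
  j=11: true
Found at j=11 → formula holds.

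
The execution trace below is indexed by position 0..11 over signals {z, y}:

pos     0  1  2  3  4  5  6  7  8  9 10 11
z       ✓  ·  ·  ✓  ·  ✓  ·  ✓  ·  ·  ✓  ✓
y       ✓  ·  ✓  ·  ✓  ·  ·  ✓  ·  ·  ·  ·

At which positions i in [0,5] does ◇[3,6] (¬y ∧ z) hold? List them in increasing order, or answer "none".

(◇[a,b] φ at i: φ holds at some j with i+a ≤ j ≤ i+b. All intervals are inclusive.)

Evaluate at each i in [0,5]:
  i=0: ✓ (witness j=3)
  i=1: ✓ (witness j=5)
  i=2: ✓ (witness j=5)
  i=3: ✗ (none in [6,9])
  i=4: ✓ (witness j=10)
  i=5: ✓ (witness j=10)

0, 1, 2, 4, 5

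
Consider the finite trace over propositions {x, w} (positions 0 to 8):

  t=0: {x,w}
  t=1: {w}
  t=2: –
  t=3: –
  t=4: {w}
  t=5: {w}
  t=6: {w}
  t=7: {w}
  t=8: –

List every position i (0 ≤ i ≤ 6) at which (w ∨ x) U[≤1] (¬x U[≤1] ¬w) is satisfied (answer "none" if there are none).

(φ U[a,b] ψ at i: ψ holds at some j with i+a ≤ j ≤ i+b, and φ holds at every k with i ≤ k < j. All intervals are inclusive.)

0, 1, 2, 3, 6

Evaluate at each i in [0,6]:
  i=0: ✓ (rhs at j=1; lhs holds on [0,0])
  i=1: ✓ (rhs at j=1)
  i=2: ✓ (rhs at j=2)
  i=3: ✓ (rhs at j=3)
  i=4: ✗ (no rhs in [4,5])
  i=5: ✗ (no rhs in [5,6])
  i=6: ✓ (rhs at j=7; lhs holds on [6,6])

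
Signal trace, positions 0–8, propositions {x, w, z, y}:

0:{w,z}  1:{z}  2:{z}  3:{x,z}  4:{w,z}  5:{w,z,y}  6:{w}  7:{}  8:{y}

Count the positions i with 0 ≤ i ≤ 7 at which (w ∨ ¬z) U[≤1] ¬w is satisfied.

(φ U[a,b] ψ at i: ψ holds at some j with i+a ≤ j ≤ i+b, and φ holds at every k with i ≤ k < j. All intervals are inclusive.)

6

Evaluate at each i in [0,7]:
  i=0: ✓ (rhs at j=1; lhs holds on [0,0])
  i=1: ✓ (rhs at j=1)
  i=2: ✓ (rhs at j=2)
  i=3: ✓ (rhs at j=3)
  i=4: ✗ (no rhs in [4,5])
  i=5: ✗ (no rhs in [5,6])
  i=6: ✓ (rhs at j=7; lhs holds on [6,6])
  i=7: ✓ (rhs at j=7)
Positions where it holds: {0, 1, 2, 3, 6, 7} → 6.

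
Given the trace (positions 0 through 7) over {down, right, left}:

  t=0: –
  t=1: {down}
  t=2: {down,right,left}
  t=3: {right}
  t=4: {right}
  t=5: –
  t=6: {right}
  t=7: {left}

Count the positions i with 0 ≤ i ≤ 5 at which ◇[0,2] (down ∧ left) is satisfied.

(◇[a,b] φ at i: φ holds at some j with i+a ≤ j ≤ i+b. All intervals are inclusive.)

Evaluate at each i in [0,5]:
  i=0: ✓ (witness j=2)
  i=1: ✓ (witness j=2)
  i=2: ✓ (witness j=2)
  i=3: ✗ (none in [3,5])
  i=4: ✗ (none in [4,6])
  i=5: ✗ (none in [5,7])
Positions where it holds: {0, 1, 2} → 3.

3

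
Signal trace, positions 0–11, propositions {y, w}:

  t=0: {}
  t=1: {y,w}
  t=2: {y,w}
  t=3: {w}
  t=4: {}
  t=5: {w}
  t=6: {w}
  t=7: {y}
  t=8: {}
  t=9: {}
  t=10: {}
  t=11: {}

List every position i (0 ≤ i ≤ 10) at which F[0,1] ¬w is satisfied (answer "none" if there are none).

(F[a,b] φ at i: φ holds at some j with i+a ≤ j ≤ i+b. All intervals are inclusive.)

0, 3, 4, 6, 7, 8, 9, 10

Evaluate at each i in [0,10]:
  i=0: ✓ (witness j=0)
  i=1: ✗ (none in [1,2])
  i=2: ✗ (none in [2,3])
  i=3: ✓ (witness j=4)
  i=4: ✓ (witness j=4)
  i=5: ✗ (none in [5,6])
  i=6: ✓ (witness j=7)
  i=7: ✓ (witness j=7)
  i=8: ✓ (witness j=8)
  i=9: ✓ (witness j=9)
  i=10: ✓ (witness j=10)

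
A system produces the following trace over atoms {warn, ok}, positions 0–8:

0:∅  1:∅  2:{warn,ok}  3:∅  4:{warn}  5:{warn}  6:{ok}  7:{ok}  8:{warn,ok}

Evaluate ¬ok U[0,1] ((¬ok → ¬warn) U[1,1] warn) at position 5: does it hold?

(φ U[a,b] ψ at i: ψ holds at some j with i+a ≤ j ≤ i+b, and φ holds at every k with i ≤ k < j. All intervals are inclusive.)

No

Need some j in [5,6] with ((¬ok → ¬warn) U[1,1] warn), and ¬ok at every k in [5,j-1].
  j=5: ((¬ok → ¬warn) U[1,1] warn) — fails.
  j=6: ((¬ok → ¬warn) U[1,1] warn) — fails.
No j in the window works → until fails.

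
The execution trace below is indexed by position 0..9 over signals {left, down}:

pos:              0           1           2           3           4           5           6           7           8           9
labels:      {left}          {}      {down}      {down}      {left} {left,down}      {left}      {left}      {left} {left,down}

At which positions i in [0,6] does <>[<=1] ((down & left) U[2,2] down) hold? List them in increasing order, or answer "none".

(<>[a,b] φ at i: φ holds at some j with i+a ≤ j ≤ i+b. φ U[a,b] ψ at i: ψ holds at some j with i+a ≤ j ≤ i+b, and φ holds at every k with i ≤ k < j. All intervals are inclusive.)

none

Evaluate at each i in [0,6]:
  i=0: ✗ (none in [0,1])
  i=1: ✗ (none in [1,2])
  i=2: ✗ (none in [2,3])
  i=3: ✗ (none in [3,4])
  i=4: ✗ (none in [4,5])
  i=5: ✗ (none in [5,6])
  i=6: ✗ (none in [6,7])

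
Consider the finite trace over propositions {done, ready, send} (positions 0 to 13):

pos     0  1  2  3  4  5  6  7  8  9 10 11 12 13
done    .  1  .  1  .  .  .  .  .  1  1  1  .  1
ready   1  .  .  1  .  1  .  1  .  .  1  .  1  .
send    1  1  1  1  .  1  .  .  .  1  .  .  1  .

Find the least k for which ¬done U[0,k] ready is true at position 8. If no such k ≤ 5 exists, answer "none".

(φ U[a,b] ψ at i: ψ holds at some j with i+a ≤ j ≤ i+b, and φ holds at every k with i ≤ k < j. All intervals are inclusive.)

none

Need earliest j ≥ 8 with ready, and ¬done at every k in [8,j-1].
  j=8: rhs fails.
  j=9: rhs fails.
  j=10: rhs holds but lhs fails at k=9.
  j=11: rhs fails.
  j=12: rhs holds but lhs fails at k=9.
  j=13: rhs fails.
No witness within the range → none.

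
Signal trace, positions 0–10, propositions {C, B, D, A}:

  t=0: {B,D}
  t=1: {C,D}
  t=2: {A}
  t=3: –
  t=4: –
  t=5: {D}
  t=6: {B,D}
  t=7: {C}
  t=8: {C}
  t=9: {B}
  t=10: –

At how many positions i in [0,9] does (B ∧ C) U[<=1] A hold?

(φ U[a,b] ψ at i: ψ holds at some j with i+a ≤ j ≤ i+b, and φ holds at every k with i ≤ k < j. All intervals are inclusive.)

Evaluate at each i in [0,9]:
  i=0: ✗ (no rhs in [0,1])
  i=1: ✗ (lhs fails at k=1 before rhs at j=2)
  i=2: ✓ (rhs at j=2)
  i=3: ✗ (no rhs in [3,4])
  i=4: ✗ (no rhs in [4,5])
  i=5: ✗ (no rhs in [5,6])
  i=6: ✗ (no rhs in [6,7])
  i=7: ✗ (no rhs in [7,8])
  i=8: ✗ (no rhs in [8,9])
  i=9: ✗ (no rhs in [9,10])
Positions where it holds: {2} → 1.

1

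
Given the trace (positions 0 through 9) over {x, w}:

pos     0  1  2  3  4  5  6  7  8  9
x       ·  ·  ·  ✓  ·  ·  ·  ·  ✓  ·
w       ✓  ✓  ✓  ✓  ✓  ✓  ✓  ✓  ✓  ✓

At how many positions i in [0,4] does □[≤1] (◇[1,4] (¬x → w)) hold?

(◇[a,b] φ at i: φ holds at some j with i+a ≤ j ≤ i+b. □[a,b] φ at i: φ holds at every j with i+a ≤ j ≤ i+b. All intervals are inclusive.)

Evaluate at each i in [0,4]:
  i=0: ✓ (all of [0,1])
  i=1: ✓ (all of [1,2])
  i=2: ✓ (all of [2,3])
  i=3: ✓ (all of [3,4])
  i=4: ✓ (all of [4,5])
Positions where it holds: {0, 1, 2, 3, 4} → 5.

5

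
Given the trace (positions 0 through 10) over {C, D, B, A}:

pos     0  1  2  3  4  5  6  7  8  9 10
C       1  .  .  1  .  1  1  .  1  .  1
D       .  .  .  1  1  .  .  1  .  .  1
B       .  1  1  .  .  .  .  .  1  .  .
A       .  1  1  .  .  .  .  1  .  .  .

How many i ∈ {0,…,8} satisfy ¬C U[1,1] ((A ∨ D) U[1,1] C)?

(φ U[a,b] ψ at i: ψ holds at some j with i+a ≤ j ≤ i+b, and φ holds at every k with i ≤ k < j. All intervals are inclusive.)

1

Evaluate at each i in [0,8]:
  i=0: ✗ (no rhs in [1,1])
  i=1: ✓ (rhs at j=2; lhs holds on [1,1])
  i=2: ✗ (no rhs in [3,3])
  i=3: ✗ (lhs fails at k=3 before rhs at j=4)
  i=4: ✗ (no rhs in [5,5])
  i=5: ✗ (no rhs in [6,6])
  i=6: ✗ (lhs fails at k=6 before rhs at j=7)
  i=7: ✗ (no rhs in [8,8])
  i=8: ✗ (no rhs in [9,9])
Positions where it holds: {1} → 1.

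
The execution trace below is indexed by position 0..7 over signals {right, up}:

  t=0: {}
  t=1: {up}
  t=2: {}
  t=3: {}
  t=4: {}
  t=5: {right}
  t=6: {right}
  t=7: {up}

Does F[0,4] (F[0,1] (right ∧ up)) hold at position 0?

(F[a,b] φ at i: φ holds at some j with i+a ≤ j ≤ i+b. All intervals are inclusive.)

Check F[0,1] (right ∧ up) at each j in [0,4]:
  j=0: fails (none in [0,1])
  j=1: fails (none in [1,2])
  j=2: fails (none in [2,3])
  j=3: fails (none in [3,4])
  j=4: fails (none in [4,5])
No position in the window satisfies it → formula fails.

Does not hold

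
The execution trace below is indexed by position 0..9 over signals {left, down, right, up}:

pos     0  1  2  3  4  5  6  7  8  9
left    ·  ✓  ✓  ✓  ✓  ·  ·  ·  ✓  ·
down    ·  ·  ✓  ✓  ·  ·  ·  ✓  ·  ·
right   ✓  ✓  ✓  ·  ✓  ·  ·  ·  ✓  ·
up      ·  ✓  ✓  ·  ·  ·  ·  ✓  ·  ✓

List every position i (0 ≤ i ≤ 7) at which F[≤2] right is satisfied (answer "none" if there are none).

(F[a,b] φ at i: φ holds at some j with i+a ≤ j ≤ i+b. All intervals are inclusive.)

0, 1, 2, 3, 4, 6, 7

Evaluate at each i in [0,7]:
  i=0: ✓ (witness j=0)
  i=1: ✓ (witness j=1)
  i=2: ✓ (witness j=2)
  i=3: ✓ (witness j=4)
  i=4: ✓ (witness j=4)
  i=5: ✗ (none in [5,7])
  i=6: ✓ (witness j=8)
  i=7: ✓ (witness j=8)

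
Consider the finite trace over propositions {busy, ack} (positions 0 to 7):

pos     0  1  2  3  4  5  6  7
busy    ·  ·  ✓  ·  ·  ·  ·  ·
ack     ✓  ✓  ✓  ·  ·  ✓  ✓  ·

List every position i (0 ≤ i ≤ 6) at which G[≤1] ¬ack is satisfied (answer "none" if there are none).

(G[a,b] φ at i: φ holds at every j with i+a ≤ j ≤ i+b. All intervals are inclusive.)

Evaluate at each i in [0,6]:
  i=0: ✗ (fails at j=0)
  i=1: ✗ (fails at j=1)
  i=2: ✗ (fails at j=2)
  i=3: ✓ (all of [3,4])
  i=4: ✗ (fails at j=5)
  i=5: ✗ (fails at j=5)
  i=6: ✗ (fails at j=6)

3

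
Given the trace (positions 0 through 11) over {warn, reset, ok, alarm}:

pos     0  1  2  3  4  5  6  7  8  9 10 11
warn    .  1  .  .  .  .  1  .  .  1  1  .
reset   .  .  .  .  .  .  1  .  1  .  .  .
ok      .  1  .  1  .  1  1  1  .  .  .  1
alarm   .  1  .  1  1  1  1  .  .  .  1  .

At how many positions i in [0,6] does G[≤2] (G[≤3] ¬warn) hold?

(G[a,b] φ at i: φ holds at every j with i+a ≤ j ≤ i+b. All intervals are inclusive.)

0

Evaluate at each i in [0,6]:
  i=0: ✗ (fails at j=0)
  i=1: ✗ (fails at j=1)
  i=2: ✗ (fails at j=3)
  i=3: ✗ (fails at j=3)
  i=4: ✗ (fails at j=4)
  i=5: ✗ (fails at j=5)
  i=6: ✗ (fails at j=6)
Positions where it holds: {} → 0.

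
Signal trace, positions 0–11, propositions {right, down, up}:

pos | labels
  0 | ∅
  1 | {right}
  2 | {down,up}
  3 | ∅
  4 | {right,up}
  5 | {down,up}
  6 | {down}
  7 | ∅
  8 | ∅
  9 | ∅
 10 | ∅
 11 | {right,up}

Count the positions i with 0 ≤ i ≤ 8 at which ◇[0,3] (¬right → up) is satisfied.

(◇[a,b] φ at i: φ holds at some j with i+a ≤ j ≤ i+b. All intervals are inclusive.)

7

Evaluate at each i in [0,8]:
  i=0: ✓ (witness j=1)
  i=1: ✓ (witness j=1)
  i=2: ✓ (witness j=2)
  i=3: ✓ (witness j=4)
  i=4: ✓ (witness j=4)
  i=5: ✓ (witness j=5)
  i=6: ✗ (none in [6,9])
  i=7: ✗ (none in [7,10])
  i=8: ✓ (witness j=11)
Positions where it holds: {0, 1, 2, 3, 4, 5, 8} → 7.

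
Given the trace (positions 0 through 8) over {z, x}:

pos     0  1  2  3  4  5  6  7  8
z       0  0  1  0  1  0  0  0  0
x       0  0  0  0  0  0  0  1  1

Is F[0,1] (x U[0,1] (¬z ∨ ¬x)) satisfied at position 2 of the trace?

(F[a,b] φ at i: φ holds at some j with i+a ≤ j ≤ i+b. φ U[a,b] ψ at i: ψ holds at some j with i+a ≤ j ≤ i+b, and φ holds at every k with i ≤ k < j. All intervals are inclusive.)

Check (x U[0,1] (¬z ∨ ¬x)) at each j in [2,3]:
  j=2: holds
  j=3: holds
Found at j=2 → formula holds.

Yes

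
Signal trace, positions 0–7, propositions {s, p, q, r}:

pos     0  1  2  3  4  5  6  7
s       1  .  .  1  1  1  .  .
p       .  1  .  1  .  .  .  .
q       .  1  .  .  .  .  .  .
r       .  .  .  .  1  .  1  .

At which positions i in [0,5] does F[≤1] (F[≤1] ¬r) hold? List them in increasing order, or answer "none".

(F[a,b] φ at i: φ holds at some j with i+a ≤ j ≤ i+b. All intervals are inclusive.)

0, 1, 2, 3, 4, 5

Evaluate at each i in [0,5]:
  i=0: ✓ (witness j=0)
  i=1: ✓ (witness j=1)
  i=2: ✓ (witness j=2)
  i=3: ✓ (witness j=3)
  i=4: ✓ (witness j=4)
  i=5: ✓ (witness j=5)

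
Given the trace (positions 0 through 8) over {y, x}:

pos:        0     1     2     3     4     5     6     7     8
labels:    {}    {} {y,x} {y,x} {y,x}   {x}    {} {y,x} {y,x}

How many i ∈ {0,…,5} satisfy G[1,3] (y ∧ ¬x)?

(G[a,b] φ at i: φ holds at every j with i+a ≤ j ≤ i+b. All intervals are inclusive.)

Evaluate at each i in [0,5]:
  i=0: ✗ (fails at j=1)
  i=1: ✗ (fails at j=2)
  i=2: ✗ (fails at j=3)
  i=3: ✗ (fails at j=4)
  i=4: ✗ (fails at j=5)
  i=5: ✗ (fails at j=6)
Positions where it holds: {} → 0.

0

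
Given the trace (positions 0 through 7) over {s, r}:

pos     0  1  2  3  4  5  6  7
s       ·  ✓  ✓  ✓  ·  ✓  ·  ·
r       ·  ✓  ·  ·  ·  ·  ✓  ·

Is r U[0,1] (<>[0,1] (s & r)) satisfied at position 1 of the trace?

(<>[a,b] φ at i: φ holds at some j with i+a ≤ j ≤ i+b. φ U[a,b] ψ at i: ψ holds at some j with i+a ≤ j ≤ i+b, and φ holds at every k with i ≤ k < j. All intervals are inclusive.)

Need some j in [1,2] with <>[0,1] (s & r), and r at every k in [1,j-1].
  j=1: <>[0,1] (s & r) holds; no prefix to check → satisfied.

True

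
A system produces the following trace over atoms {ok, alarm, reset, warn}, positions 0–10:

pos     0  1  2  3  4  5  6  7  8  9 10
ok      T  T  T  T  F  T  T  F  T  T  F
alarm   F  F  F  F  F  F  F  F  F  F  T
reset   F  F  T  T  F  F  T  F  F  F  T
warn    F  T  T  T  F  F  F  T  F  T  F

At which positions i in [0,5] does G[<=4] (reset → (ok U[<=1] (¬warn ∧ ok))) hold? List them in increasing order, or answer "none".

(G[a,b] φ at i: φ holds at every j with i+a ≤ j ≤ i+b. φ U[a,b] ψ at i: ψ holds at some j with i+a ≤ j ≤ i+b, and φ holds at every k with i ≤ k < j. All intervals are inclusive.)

Evaluate at each i in [0,5]:
  i=0: ✗ (fails at j=2)
  i=1: ✗ (fails at j=2)
  i=2: ✗ (fails at j=2)
  i=3: ✗ (fails at j=3)
  i=4: ✓ (all of [4,8])
  i=5: ✓ (all of [5,9])

4, 5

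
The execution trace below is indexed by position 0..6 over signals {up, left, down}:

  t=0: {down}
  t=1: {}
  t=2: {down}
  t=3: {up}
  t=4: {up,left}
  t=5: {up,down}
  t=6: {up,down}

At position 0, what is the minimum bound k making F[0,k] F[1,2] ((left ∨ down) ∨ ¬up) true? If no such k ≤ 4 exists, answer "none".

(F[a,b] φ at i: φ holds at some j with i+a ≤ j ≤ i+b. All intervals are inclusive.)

Scan j = 0,1,… for F[1,2] ((left ∨ down) ∨ ¬up):
  j=0: holds
First hit at j=0, so smallest k = 0-0 = 0.

0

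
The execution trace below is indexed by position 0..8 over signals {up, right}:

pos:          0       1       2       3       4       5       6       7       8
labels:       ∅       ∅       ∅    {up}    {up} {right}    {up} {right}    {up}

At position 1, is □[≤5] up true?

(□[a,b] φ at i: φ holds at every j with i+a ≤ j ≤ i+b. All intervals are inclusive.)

False

Check up at every j in [1,6]:
  j=1: false
  j=2: false
  j=3: true
  j=4: true
  j=5: false
  j=6: true
Fails at j=1 → formula fails.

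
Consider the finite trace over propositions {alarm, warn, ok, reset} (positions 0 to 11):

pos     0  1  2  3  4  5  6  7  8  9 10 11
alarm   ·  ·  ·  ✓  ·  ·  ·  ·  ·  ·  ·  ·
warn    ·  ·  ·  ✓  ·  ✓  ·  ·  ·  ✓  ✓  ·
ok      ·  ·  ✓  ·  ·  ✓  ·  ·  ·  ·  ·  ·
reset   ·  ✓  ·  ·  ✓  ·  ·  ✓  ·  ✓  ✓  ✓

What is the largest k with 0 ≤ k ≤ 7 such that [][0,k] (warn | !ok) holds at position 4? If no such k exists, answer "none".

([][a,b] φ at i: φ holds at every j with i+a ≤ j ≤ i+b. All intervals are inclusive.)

(warn | !ok) must hold from j=4 onward; find where it first fails.
  j=4: holds
  j=5: holds
  j=6: holds
  j=7: holds
  j=8: holds
  j=9: holds
  j=10: holds
  j=11: holds
Holds through j=11; largest k = 7.

7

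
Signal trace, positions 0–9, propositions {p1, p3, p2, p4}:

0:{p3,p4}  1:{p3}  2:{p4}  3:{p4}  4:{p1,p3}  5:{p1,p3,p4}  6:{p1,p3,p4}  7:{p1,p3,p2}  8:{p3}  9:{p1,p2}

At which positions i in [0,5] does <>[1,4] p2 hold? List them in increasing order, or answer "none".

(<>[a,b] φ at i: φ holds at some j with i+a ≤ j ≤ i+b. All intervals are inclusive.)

Evaluate at each i in [0,5]:
  i=0: ✗ (none in [1,4])
  i=1: ✗ (none in [2,5])
  i=2: ✗ (none in [3,6])
  i=3: ✓ (witness j=7)
  i=4: ✓ (witness j=7)
  i=5: ✓ (witness j=7)

3, 4, 5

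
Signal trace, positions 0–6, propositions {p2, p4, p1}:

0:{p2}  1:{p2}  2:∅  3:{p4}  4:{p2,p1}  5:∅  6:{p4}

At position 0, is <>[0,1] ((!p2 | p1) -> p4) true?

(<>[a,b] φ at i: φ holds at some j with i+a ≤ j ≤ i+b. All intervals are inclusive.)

Check ((!p2 | p1) -> p4) at each j in [0,1]:
  j=0: true
  j=1: true
Found at j=0 → formula holds.

True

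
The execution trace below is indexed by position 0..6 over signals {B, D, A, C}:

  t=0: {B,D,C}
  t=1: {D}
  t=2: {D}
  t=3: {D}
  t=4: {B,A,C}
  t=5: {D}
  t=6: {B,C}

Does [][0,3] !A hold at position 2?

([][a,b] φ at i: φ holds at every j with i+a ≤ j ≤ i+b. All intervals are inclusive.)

Check !A at every j in [2,5]:
  j=2: true
  j=3: true
  j=4: false
  j=5: true
Fails at j=4 → formula fails.

No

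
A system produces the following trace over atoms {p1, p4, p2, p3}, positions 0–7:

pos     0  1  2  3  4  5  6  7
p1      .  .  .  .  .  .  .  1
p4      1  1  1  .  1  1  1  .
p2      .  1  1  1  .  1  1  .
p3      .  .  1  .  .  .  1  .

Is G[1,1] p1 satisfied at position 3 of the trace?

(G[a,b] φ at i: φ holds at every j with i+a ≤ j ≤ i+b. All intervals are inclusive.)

Does not hold

Check p1 at every j in [4,4]:
  j=4: false
Fails at j=4 → formula fails.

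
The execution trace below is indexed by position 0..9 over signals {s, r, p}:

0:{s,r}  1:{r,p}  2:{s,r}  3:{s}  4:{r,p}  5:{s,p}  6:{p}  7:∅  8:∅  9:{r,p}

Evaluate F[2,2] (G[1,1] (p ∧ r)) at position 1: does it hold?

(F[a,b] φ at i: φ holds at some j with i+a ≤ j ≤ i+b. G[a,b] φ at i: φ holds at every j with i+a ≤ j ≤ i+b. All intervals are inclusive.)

Holds

Check G[1,1] (p ∧ r) at each j in [3,3]:
  j=3: holds on [4,4]
Found at j=3 → formula holds.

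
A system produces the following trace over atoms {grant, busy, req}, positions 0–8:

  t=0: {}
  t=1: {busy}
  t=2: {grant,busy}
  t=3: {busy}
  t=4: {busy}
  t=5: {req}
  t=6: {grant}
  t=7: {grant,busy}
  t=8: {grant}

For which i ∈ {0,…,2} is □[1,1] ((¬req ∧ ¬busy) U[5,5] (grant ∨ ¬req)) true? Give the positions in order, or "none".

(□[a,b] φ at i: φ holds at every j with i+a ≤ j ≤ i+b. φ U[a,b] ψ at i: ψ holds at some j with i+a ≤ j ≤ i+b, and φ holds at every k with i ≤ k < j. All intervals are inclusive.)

Evaluate at each i in [0,2]:
  i=0: ✗ (fails at j=1)
  i=1: ✗ (fails at j=2)
  i=2: ✗ (fails at j=3)

none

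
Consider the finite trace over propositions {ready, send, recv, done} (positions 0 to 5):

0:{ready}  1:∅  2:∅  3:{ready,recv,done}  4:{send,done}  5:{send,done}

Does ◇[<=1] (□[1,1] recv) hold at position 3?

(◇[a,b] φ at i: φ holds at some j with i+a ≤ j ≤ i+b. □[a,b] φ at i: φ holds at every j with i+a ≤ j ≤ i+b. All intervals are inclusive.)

No

Check □[1,1] recv at each j in [3,4]:
  j=3: fails at 4
  j=4: fails at 5
No position in the window satisfies it → formula fails.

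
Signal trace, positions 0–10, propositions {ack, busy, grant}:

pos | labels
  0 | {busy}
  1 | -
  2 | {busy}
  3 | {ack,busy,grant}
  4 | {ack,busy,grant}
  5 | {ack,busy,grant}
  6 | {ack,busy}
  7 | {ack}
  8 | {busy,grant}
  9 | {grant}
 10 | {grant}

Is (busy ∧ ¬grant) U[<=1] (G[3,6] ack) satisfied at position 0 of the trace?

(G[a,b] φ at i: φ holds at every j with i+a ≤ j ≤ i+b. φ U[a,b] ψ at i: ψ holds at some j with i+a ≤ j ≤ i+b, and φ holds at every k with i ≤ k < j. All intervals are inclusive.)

Holds

Need some j in [0,1] with G[3,6] ack, and (busy ∧ ¬grant) at every k in [0,j-1].
  j=0: G[3,6] ack holds; no prefix to check → satisfied.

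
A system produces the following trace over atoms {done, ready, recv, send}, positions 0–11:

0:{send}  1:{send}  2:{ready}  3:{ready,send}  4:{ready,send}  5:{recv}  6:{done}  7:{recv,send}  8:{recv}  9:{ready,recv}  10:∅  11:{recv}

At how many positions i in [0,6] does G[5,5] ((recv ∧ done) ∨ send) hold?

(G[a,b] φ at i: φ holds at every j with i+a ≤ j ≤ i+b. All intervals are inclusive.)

1

Evaluate at each i in [0,6]:
  i=0: ✗ (fails at j=5)
  i=1: ✗ (fails at j=6)
  i=2: ✓ (all of [7,7])
  i=3: ✗ (fails at j=8)
  i=4: ✗ (fails at j=9)
  i=5: ✗ (fails at j=10)
  i=6: ✗ (fails at j=11)
Positions where it holds: {2} → 1.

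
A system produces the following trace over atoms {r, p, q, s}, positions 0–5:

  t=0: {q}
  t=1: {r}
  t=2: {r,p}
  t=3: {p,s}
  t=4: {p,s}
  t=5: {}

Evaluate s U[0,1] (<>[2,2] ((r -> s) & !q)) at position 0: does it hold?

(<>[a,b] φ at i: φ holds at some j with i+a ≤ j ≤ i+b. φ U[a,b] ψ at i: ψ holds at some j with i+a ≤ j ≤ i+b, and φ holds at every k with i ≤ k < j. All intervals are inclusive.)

Need some j in [0,1] with <>[2,2] ((r -> s) & !q), and s at every k in [0,j-1].
  j=0: <>[2,2] ((r -> s) & !q) — fails (none in [2,2]).
  j=1: <>[2,2] ((r -> s) & !q) holds, but s fails at k=0 → not this j.
No j in the window works → until fails.

No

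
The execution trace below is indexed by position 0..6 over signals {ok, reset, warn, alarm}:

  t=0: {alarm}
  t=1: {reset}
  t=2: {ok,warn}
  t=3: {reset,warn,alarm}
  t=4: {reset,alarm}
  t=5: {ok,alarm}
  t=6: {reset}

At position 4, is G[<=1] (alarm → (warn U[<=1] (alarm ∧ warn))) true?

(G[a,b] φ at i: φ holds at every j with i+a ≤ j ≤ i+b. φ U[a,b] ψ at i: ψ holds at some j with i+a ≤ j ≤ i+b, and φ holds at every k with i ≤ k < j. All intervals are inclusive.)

Does not hold

Check (alarm → (warn U[<=1] (alarm ∧ warn))) at every j in [4,5]:
  j=4: antecedent true; consequent fails → ✗
  j=5: antecedent true; consequent fails → ✗
Fails at j=4 → formula fails.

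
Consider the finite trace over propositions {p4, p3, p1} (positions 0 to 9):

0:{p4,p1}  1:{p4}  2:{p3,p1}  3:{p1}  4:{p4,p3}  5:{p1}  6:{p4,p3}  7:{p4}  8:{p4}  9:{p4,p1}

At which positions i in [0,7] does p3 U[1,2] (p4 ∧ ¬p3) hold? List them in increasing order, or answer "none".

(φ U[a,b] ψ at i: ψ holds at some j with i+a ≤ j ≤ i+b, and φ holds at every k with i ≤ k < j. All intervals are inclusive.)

Evaluate at each i in [0,7]:
  i=0: ✗ (lhs fails at k=0 before rhs at j=1)
  i=1: ✗ (no rhs in [2,3])
  i=2: ✗ (no rhs in [3,4])
  i=3: ✗ (no rhs in [4,5])
  i=4: ✗ (no rhs in [5,6])
  i=5: ✗ (lhs fails at k=5 before rhs at j=7)
  i=6: ✓ (rhs at j=7; lhs holds on [6,6])
  i=7: ✗ (lhs fails at k=7 before rhs at j=8)

6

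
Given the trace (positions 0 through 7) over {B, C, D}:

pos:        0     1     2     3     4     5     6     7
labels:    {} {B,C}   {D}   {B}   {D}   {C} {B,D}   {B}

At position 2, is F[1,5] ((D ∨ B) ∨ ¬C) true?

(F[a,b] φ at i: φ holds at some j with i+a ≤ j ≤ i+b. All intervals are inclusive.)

Check ((D ∨ B) ∨ ¬C) at each j in [3,7]:
  j=3: true
  j=4: true
  j=5: false
  j=6: true
  j=7: true
Found at j=3 → formula holds.

True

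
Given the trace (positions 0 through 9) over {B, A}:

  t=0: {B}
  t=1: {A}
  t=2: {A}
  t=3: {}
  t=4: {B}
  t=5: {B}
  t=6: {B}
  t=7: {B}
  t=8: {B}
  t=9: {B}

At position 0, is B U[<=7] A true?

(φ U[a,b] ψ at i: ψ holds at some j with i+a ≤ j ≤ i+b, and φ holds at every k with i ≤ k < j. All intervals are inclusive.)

True

Need some j in [0,7] with A, and B at every k in [0,j-1].
  j=0: A false.
  j=1: A holds; B holds at every k in [0,0] → satisfied.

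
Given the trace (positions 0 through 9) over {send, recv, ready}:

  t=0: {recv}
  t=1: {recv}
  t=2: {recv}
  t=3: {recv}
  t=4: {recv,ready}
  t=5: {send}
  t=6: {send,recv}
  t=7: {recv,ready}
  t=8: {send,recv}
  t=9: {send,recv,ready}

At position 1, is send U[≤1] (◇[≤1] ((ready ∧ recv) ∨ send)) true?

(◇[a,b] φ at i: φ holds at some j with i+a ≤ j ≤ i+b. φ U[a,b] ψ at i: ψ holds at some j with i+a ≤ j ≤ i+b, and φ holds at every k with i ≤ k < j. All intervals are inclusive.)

False

Need some j in [1,2] with ◇[≤1] ((ready ∧ recv) ∨ send), and send at every k in [1,j-1].
  j=1: ◇[≤1] ((ready ∧ recv) ∨ send) — fails (none in [1,2]).
  j=2: ◇[≤1] ((ready ∧ recv) ∨ send) — fails (none in [2,3]).
No j in the window works → until fails.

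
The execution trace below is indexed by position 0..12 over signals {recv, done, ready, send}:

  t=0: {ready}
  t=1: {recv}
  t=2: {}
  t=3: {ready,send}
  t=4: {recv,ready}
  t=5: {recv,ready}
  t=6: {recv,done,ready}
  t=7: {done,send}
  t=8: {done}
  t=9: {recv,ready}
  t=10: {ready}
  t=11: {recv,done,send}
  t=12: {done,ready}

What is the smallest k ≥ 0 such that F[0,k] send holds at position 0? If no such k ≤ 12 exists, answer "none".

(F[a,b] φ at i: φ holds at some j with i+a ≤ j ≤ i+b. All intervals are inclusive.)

Scan j = 0,1,… for send:
  j=0: fails
  j=1: fails
  j=2: fails
  j=3: holds
First hit at j=3, so smallest k = 3-0 = 3.

3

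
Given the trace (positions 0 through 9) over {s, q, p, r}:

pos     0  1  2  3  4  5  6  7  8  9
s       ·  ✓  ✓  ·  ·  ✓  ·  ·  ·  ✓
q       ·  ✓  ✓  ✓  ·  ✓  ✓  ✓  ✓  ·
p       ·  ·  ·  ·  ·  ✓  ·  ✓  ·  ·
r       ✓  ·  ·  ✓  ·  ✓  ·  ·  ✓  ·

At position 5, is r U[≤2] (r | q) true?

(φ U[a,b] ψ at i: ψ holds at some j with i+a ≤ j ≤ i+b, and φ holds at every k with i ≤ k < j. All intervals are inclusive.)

Need some j in [5,7] with (r | q), and r at every k in [5,j-1].
  j=5: (r | q) holds; no prefix to check → satisfied.

True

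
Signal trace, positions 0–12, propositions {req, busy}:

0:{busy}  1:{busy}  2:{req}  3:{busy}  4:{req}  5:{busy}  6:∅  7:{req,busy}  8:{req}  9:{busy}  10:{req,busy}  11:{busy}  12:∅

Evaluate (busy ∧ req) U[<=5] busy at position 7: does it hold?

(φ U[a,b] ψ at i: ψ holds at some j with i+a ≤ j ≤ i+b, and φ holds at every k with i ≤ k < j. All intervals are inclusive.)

Yes

Need some j in [7,12] with busy, and (busy ∧ req) at every k in [7,j-1].
  j=7: busy holds; no prefix to check → satisfied.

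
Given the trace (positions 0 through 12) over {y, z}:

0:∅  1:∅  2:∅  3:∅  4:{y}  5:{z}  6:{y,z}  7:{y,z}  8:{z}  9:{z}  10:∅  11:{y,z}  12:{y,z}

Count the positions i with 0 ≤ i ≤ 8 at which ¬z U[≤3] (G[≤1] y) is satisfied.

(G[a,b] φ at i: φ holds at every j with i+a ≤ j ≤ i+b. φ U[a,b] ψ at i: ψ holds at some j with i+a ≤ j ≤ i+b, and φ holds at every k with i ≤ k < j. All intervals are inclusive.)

1

Evaluate at each i in [0,8]:
  i=0: ✗ (no rhs in [0,3])
  i=1: ✗ (no rhs in [1,4])
  i=2: ✗ (no rhs in [2,5])
  i=3: ✗ (lhs fails at k=5 before rhs at j=6)
  i=4: ✗ (lhs fails at k=5 before rhs at j=6)
  i=5: ✗ (lhs fails at k=5 before rhs at j=6)
  i=6: ✓ (rhs at j=6)
  i=7: ✗ (no rhs in [7,10])
  i=8: ✗ (lhs fails at k=8 before rhs at j=11)
Positions where it holds: {6} → 1.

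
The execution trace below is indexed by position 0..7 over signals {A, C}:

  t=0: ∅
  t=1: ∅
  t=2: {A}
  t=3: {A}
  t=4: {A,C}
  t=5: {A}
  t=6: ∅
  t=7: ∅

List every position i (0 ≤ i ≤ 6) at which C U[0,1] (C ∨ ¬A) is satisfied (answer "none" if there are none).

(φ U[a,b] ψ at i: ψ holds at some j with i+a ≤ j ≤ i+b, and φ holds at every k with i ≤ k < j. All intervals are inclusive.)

0, 1, 4, 6

Evaluate at each i in [0,6]:
  i=0: ✓ (rhs at j=0)
  i=1: ✓ (rhs at j=1)
  i=2: ✗ (no rhs in [2,3])
  i=3: ✗ (lhs fails at k=3 before rhs at j=4)
  i=4: ✓ (rhs at j=4)
  i=5: ✗ (lhs fails at k=5 before rhs at j=6)
  i=6: ✓ (rhs at j=6)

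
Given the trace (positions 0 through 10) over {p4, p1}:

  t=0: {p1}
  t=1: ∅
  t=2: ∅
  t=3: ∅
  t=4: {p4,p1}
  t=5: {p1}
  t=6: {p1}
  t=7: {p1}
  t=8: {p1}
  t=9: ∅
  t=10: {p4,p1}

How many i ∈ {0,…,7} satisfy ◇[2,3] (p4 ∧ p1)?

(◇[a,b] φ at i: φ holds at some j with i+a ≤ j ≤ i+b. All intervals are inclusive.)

Evaluate at each i in [0,7]:
  i=0: ✗ (none in [2,3])
  i=1: ✓ (witness j=4)
  i=2: ✓ (witness j=4)
  i=3: ✗ (none in [5,6])
  i=4: ✗ (none in [6,7])
  i=5: ✗ (none in [7,8])
  i=6: ✗ (none in [8,9])
  i=7: ✓ (witness j=10)
Positions where it holds: {1, 2, 7} → 3.

3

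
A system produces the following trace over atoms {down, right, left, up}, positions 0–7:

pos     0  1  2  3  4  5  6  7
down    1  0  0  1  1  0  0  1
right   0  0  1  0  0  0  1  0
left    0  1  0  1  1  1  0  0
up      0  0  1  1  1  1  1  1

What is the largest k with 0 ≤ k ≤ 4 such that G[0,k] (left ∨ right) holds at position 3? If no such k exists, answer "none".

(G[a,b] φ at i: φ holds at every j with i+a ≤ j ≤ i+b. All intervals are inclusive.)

3

(left ∨ right) must hold from j=3 onward; find where it first fails.
  j=3: holds
  j=4: holds
  j=5: holds
  j=6: holds
  j=7: fails
Holds on [3,6], so largest k = 3.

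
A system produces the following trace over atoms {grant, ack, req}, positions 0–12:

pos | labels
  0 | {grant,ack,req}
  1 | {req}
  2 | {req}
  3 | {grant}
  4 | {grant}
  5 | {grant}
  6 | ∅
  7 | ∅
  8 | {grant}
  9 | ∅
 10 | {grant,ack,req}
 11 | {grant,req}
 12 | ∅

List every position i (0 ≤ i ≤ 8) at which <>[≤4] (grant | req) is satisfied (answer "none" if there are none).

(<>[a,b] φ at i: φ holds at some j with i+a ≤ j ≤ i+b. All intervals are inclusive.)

0, 1, 2, 3, 4, 5, 6, 7, 8

Evaluate at each i in [0,8]:
  i=0: ✓ (witness j=0)
  i=1: ✓ (witness j=1)
  i=2: ✓ (witness j=2)
  i=3: ✓ (witness j=3)
  i=4: ✓ (witness j=4)
  i=5: ✓ (witness j=5)
  i=6: ✓ (witness j=8)
  i=7: ✓ (witness j=8)
  i=8: ✓ (witness j=8)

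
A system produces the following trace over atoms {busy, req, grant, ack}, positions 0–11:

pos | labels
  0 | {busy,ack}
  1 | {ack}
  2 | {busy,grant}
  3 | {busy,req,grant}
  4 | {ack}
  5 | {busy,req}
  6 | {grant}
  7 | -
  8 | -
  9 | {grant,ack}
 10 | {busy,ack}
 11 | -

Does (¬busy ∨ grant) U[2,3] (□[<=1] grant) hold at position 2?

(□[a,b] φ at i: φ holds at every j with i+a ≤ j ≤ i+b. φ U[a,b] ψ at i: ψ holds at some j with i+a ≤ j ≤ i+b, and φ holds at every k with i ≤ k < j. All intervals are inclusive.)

Need some j in [4,5] with □[<=1] grant, and (¬busy ∨ grant) at every k in [2,j-1].
  j=4: □[<=1] grant — fails at 4.
  j=5: □[<=1] grant — fails at 5.
No j in the window works → until fails.

Does not hold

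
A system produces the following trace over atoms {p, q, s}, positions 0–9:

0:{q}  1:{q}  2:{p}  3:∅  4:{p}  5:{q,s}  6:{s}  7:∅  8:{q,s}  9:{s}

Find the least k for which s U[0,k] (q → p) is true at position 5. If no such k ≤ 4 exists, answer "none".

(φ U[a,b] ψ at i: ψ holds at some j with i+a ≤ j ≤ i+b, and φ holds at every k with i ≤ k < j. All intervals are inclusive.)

Need earliest j ≥ 5 with (q → p), and s at every k in [5,j-1].
  j=5: rhs fails.
  j=6: rhs holds; lhs holds on [5,5]. k = 1.

1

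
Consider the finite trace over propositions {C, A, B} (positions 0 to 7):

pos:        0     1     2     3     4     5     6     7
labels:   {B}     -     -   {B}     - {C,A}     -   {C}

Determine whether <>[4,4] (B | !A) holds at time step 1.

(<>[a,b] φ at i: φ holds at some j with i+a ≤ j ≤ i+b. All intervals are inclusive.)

Check (B | !A) at each j in [5,5]:
  j=5: false
No position in the window satisfies it → formula fails.

No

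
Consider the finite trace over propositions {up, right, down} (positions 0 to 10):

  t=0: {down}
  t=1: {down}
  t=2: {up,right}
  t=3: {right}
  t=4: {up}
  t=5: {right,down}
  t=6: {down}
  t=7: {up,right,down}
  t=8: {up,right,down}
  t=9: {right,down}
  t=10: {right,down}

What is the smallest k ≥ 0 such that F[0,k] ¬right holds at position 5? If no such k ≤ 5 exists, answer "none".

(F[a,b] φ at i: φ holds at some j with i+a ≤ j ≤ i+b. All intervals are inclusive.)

1

Scan j = 5,6,… for ¬right:
  j=5: fails
  j=6: holds
First hit at j=6, so smallest k = 6-5 = 1.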